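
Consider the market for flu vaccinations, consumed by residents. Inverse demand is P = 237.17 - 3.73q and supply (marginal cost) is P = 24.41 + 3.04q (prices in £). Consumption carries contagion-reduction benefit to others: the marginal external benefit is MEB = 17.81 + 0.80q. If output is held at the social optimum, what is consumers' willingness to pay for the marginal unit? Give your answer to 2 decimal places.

Social marginal benefit = demand + MEB = 254.98 - 2.93q.
Set SMB = MC: 254.98 - 2.93q = 24.41 + 3.04q → q* = 38.6214.
Consumer price on the demand curve at q*: 237.17 − 3.73×38.6214 = 93.1122.

P = £93.11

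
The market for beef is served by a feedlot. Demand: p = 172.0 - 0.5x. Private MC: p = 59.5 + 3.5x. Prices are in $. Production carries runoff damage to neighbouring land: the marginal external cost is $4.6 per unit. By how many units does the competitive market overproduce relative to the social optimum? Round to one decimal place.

1.2 units

Market equilibrium (private): 59.5 + 3.5x = 172.0 - 0.5x → x_m = 28.1250.
Social marginal cost = private MC + MEC = 64.1 + 3.5x.
Set SMC = demand: 64.1 + 3.5x = 172.0 - 0.5x → x* = 26.9750.
Gap = |28.1250 − 26.9750| = 1.1500.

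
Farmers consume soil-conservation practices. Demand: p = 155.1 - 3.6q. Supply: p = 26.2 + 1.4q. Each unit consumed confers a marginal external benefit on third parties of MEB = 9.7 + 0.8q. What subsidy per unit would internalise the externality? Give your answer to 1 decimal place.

Social marginal benefit = demand + MEB = 164.8 - 2.8q.
Set SMB = MC: 164.8 - 2.8q = 26.2 + 1.4q → q* = 33.0000.
The Pigouvian subsidy equals MEB at q*: 9.7 + 0.8×33.0000 = 36.1000.

subsidy = 36.1 per unit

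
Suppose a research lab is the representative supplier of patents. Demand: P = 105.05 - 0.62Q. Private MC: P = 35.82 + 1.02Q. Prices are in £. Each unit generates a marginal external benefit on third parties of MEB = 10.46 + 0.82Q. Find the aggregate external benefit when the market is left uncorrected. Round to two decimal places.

Market equilibrium (private): 35.82 + 1.02Q = 105.05 - 0.62Q → Q_m = 42.2134.
Total external benefit = ∫₀^{Q_m} (10.46 + 0.82Q) dQ = 10.46×42.2134 + ½×0.82×42.2134² = 1172.1603.

£1172.16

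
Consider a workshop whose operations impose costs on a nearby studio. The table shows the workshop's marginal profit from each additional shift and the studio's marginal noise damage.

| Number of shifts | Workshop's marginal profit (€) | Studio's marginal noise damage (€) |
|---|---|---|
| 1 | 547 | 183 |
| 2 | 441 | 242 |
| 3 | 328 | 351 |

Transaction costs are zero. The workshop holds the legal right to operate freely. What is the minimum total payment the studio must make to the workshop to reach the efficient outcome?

€328

Left alone the workshop would choose level 3 (marginal profit stays positive).
Efficient level: k* = 2 (marginal profit ≥ marginal noise damage through 2).
The studio must at least cover the workshop's forgone profit from cutting 3→2: 328 = 328.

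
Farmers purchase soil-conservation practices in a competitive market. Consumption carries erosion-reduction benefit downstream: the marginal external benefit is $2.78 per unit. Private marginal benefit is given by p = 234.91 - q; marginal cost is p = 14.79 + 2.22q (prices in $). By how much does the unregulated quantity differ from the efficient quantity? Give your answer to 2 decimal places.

0.86 units

Market equilibrium (private): 14.79 + 2.22q = 234.91 - q → q_m = 68.3602.
Social marginal benefit = demand + MEB = 237.69 - q.
Set SMB = MC: 237.69 - q = 14.79 + 2.22q → q* = 69.2236.
Gap = |68.3602 − 69.2236| = 0.8634.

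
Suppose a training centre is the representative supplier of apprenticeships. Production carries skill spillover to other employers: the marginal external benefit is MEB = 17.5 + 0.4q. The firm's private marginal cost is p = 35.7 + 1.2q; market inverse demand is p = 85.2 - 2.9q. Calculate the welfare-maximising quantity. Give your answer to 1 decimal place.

Social marginal cost = private MC − MEB = 18.2 + 0.8q.
Set SMC = demand: 18.2 + 0.8q = 85.2 - 2.9q → q* = 18.1081.

q* = 18.1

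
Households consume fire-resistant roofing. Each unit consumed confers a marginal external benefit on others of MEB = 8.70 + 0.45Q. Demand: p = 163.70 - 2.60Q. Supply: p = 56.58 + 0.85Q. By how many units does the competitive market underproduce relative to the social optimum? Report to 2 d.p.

Market equilibrium (private): 56.58 + 0.85Q = 163.70 - 2.60Q → Q_m = 31.0493.
Social marginal benefit = demand + MEB = 172.40 - 2.15Q.
Set SMB = MC: 172.40 - 2.15Q = 56.58 + 0.85Q → Q* = 38.6067.
Gap = |31.0493 − 38.6067| = 7.5574.

7.56 units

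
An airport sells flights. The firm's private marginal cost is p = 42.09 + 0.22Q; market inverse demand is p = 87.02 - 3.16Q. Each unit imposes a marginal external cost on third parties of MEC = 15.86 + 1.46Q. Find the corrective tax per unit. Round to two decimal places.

Social marginal cost = private MC + MEC = 57.95 + 1.68Q.
Set SMC = demand: 57.95 + 1.68Q = 87.02 - 3.16Q → Q* = 6.0062.
The Pigouvian tax equals MEC at Q*: 15.86 + 1.46×6.0062 = 24.6291.

tax = 24.63 per unit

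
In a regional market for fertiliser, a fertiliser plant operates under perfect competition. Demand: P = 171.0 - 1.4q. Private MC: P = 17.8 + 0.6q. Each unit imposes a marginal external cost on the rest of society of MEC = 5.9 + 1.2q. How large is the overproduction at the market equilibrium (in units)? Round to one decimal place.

Market equilibrium (private): 17.8 + 0.6q = 171.0 - 1.4q → q_m = 76.6000.
Social marginal cost = private MC + MEC = 23.7 + 1.8q.
Set SMC = demand: 23.7 + 1.8q = 171.0 - 1.4q → q* = 46.0313.
Gap = |76.6000 − 46.0313| = 30.5687.

30.6 units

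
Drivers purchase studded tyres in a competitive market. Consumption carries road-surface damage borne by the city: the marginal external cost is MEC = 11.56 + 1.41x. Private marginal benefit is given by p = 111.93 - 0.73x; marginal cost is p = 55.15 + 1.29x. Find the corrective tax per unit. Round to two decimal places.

tax = 30.15 per unit

Social marginal benefit = demand − MEC = 100.37 - 2.14x.
Set SMB = MC: 100.37 - 2.14x = 55.15 + 1.29x → x* = 13.1837.
The Pigouvian tax equals MEC at x*: 11.56 + 1.41×13.1837 = 30.1490.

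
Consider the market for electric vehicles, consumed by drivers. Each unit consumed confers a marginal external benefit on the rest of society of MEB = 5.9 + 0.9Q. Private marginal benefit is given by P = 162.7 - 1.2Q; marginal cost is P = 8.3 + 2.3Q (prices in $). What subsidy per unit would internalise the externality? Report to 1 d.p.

subsidy = $61.4 per unit

Social marginal benefit = demand + MEB = 168.6 - 0.3Q.
Set SMB = MC: 168.6 - 0.3Q = 8.3 + 2.3Q → Q* = 61.6538.
The Pigouvian subsidy equals MEB at Q*: 5.9 + 0.9×61.6538 = 61.3884.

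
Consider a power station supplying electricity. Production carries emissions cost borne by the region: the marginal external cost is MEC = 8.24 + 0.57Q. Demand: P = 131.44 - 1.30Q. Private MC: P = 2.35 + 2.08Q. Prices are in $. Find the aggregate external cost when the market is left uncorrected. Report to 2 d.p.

Market equilibrium (private): 2.35 + 2.08Q = 131.44 - 1.30Q → Q_m = 38.1923.
Total external cost = ∫₀^{Q_m} (8.24 + 0.57Q) dQ = 8.24×38.1923 + ½×0.57×38.1923² = 730.4203.

$730.42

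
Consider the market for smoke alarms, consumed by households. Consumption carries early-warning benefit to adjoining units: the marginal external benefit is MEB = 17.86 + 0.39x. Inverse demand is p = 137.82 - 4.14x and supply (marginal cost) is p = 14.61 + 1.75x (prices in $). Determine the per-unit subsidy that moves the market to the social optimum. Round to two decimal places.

subsidy = $27.86 per unit

Social marginal benefit = demand + MEB = 155.68 - 3.75x.
Set SMB = MC: 155.68 - 3.75x = 14.61 + 1.75x → x* = 25.6491.
The Pigouvian subsidy equals MEB at x*: 17.86 + 0.39×25.6491 = 27.8631.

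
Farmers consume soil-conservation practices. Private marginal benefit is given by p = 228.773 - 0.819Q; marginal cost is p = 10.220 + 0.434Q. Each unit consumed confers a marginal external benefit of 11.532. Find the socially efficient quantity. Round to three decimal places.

Social marginal benefit = demand + MEB = 240.305 - 0.819Q.
Set SMB = MC: 240.305 - 0.819Q = 10.220 + 0.434Q → Q* = 183.6273.

Q* = 183.627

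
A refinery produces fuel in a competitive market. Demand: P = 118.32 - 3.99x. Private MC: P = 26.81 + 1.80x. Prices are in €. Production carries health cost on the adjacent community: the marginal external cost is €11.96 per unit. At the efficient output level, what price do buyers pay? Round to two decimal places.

P = €63.50

Social marginal cost = private MC + MEC = 38.77 + 1.80x.
Set SMC = demand: 38.77 + 1.80x = 118.32 - 3.99x → x* = 13.7392.
Consumer price on the demand curve at x*: 118.32 − 3.99×13.7392 = 63.5006.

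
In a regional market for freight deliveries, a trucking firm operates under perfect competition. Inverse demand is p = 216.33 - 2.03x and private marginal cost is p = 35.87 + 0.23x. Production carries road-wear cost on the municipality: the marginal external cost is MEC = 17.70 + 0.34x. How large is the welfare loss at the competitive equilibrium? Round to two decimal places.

Market equilibrium (private): 35.87 + 0.23x = 216.33 - 2.03x → x_m = 79.8496.
Social marginal cost = private MC + MEC = 53.57 + 0.57x.
Set SMC = demand: 53.57 + 0.57x = 216.33 - 2.03x → x* = 62.6000.
The welfare-loss triangle has base |x_m − x*| and height MEC(x_m) (the vertical gap between SMC and demand is zero at x* and MEC at x_m).
DWL = ½ × 17.2496 × 44.8488 = 386.8119.

DWL = 386.81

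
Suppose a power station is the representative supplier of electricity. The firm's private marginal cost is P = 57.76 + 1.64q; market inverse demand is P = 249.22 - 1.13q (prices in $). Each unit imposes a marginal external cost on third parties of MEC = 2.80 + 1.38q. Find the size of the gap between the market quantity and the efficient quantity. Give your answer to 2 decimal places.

23.66 units

Market equilibrium (private): 57.76 + 1.64q = 249.22 - 1.13q → q_m = 69.1191.
Social marginal cost = private MC + MEC = 60.56 + 3.02q.
Set SMC = demand: 60.56 + 3.02q = 249.22 - 1.13q → q* = 45.4602.
Gap = |69.1191 − 45.4602| = 23.6589.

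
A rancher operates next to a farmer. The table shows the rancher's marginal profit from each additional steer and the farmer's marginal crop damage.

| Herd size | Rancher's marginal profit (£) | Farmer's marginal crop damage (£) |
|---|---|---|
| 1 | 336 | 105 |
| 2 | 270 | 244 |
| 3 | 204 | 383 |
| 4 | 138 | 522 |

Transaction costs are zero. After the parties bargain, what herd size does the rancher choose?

Bargaining reaches the level where marginal profit last exceeds marginal crop damage.
That holds through level 2 (270 ≥ 244) but not at 3 (204 < 383).

2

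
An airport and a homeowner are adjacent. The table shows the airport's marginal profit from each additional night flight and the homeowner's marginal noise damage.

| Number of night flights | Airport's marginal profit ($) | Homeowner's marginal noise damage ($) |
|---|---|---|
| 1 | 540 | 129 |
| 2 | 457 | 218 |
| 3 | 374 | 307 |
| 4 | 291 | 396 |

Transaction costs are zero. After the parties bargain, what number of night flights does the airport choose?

3

Bargaining reaches the level where marginal profit last exceeds marginal noise damage.
That holds through level 3 (374 ≥ 307) but not at 4 (291 < 396).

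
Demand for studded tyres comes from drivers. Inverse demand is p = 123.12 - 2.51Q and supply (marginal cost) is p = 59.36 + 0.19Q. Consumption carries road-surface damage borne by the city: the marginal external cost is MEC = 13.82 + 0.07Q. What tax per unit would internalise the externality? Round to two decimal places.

Social marginal benefit = demand − MEC = 109.30 - 2.58Q.
Set SMB = MC: 109.30 - 2.58Q = 59.36 + 0.19Q → Q* = 18.0289.
The Pigouvian tax equals MEC at Q*: 13.82 + 0.07×18.0289 = 15.0820.

tax = 15.08 per unit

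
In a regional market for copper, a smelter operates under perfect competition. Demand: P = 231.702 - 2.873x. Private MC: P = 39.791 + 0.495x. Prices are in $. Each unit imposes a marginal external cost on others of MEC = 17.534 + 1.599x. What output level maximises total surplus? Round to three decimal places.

x* = 35.107

Social marginal cost = private MC + MEC = 57.325 + 2.094x.
Set SMC = demand: 57.325 + 2.094x = 231.702 - 2.873x → x* = 35.1071.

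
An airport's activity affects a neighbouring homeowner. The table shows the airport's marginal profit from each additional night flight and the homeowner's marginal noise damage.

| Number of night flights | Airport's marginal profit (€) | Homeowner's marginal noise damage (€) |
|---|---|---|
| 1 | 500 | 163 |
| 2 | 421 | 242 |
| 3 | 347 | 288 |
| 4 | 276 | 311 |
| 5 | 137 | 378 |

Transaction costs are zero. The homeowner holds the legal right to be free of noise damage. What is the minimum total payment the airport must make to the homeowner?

€693

Efficient level: marginal profit ≥ marginal noise damage through level 3, so k* = 3.
With the homeowner holding the right, the airport must at least compensate total damage at k*: 163 + 242 + 288 = 693.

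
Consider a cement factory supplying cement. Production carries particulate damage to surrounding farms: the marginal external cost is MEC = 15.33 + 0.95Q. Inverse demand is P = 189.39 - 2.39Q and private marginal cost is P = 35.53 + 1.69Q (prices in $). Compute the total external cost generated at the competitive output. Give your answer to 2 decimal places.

Market equilibrium (private): 35.53 + 1.69Q = 189.39 - 2.39Q → Q_m = 37.7108.
Total external cost = ∫₀^{Q_m} (15.33 + 0.95Q) dQ = 15.33×37.7108 + ½×0.95×37.7108² = 1253.6062.

$1253.61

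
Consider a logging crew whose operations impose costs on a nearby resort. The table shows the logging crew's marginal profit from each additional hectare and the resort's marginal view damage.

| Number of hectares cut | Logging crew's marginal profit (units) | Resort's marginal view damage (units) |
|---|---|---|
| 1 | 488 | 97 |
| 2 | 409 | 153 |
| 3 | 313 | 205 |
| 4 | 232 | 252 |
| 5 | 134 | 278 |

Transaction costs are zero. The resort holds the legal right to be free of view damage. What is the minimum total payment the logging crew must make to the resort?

Efficient level: marginal profit ≥ marginal view damage through level 3, so k* = 3.
With the resort holding the right, the logging crew must at least compensate total damage at k*: 97 + 153 + 205 = 455.

455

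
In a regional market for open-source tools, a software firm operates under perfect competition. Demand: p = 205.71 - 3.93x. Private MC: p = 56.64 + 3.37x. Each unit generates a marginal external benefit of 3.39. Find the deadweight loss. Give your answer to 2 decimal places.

Market equilibrium (private): 56.64 + 3.37x = 205.71 - 3.93x → x_m = 20.4205.
Social marginal cost = private MC − MEB = 53.25 + 3.37x.
Set SMC = demand: 53.25 + 3.37x = 205.71 - 3.93x → x* = 20.8849.
Between x* and x_m the wedge demand − SMC runs linearly from 0 to MEB(x_m), so the loss is a triangle.
DWL = ½ × 0.4644 × 3.3900 = 0.7872.

DWL = 0.79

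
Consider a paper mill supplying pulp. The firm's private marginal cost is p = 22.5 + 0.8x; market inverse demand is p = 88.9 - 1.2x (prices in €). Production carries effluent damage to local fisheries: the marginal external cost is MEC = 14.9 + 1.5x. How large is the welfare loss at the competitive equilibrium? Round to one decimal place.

DWL = €598.0

Market equilibrium (private): 22.5 + 0.8x = 88.9 - 1.2x → x_m = 33.2000.
Social marginal cost = private MC + MEC = 37.4 + 2.3x.
Set SMC = demand: 37.4 + 2.3x = 88.9 - 1.2x → x* = 14.7143.
The welfare-loss triangle has base |x_m − x*| and height MEC(x_m) (the vertical gap between SMC and demand is zero at x* and MEC at x_m).
DWL = ½ × 18.4857 × 64.7000 = 598.0124.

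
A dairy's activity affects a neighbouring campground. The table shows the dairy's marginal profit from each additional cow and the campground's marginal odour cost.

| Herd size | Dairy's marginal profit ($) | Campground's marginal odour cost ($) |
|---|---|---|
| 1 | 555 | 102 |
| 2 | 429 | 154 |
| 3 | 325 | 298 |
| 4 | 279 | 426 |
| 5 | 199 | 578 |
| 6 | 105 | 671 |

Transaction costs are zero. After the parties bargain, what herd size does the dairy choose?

Bargaining reaches the level where marginal profit last exceeds marginal odour cost.
That holds through level 3 (325 ≥ 298) but not at 4 (279 < 426).

3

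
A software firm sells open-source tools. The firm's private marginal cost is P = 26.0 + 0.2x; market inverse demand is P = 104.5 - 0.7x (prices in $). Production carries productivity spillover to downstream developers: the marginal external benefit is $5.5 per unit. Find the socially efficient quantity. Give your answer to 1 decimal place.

x* = 93.3

Social marginal cost = private MC − MEB = 20.5 + 0.2x.
Set SMC = demand: 20.5 + 0.2x = 104.5 - 0.7x → x* = 93.3333.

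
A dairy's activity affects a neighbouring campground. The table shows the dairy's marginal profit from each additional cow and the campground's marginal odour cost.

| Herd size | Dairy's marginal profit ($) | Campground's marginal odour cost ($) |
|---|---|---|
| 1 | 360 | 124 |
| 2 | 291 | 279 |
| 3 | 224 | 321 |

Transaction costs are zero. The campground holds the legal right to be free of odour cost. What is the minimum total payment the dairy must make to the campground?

$403

Efficient level: marginal profit ≥ marginal odour cost through level 2, so k* = 2.
With the campground holding the right, the dairy must at least compensate total damage at k*: 124 + 279 = 403.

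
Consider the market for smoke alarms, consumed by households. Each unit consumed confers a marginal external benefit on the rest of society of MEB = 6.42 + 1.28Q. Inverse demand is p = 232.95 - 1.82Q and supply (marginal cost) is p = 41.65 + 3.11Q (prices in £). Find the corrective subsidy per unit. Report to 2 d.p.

subsidy = £75.76 per unit

Social marginal benefit = demand + MEB = 239.37 - 0.54Q.
Set SMB = MC: 239.37 - 0.54Q = 41.65 + 3.11Q → Q* = 54.1699.
The Pigouvian subsidy equals MEB at Q*: 6.42 + 1.28×54.1699 = 75.7575.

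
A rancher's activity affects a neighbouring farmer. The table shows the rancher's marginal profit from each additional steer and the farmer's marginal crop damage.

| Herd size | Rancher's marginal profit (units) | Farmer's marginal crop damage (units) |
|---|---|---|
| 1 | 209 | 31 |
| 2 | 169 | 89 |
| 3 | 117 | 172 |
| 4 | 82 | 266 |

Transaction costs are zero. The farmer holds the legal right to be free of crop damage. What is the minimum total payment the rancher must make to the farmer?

Efficient level: marginal profit ≥ marginal crop damage through level 2, so k* = 2.
With the farmer holding the right, the rancher must at least compensate total damage at k*: 31 + 89 = 120.

120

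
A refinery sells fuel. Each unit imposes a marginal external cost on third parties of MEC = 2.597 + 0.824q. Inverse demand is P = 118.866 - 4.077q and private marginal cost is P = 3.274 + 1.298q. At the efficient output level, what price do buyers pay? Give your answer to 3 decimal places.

Social marginal cost = private MC + MEC = 5.871 + 2.122q.
Set SMC = demand: 5.871 + 2.122q = 118.866 - 4.077q → q* = 18.2279.
Consumer price on the demand curve at q*: 118.866 − 4.077×18.2279 = 44.5509.

P = 44.551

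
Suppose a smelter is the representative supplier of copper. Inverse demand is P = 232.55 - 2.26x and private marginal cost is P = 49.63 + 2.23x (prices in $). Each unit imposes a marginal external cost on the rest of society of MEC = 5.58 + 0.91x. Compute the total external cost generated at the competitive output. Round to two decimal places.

$982.49

Market equilibrium (private): 49.63 + 2.23x = 232.55 - 2.26x → x_m = 40.7394.
Total external cost = ∫₀^{x_m} (5.58 + 0.91x) dx = 5.58×40.7394 + ½×0.91×40.7394² = 982.4888.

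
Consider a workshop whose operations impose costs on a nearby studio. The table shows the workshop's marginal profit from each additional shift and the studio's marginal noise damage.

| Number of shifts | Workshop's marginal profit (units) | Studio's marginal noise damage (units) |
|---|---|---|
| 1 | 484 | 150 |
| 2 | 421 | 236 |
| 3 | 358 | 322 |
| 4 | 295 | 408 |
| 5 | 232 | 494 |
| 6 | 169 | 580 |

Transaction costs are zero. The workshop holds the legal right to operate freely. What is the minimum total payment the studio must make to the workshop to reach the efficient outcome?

696

Left alone the workshop would choose level 6 (marginal profit stays positive).
Efficient level: k* = 3 (marginal profit ≥ marginal noise damage through 3).
The studio must at least cover the workshop's forgone profit from cutting 6→3: 295 + 232 + 169 = 696.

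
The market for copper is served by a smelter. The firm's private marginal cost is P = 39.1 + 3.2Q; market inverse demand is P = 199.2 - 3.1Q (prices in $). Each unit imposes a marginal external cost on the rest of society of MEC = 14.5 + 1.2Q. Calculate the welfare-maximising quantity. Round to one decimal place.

Q* = 19.4

Social marginal cost = private MC + MEC = 53.6 + 4.4Q.
Set SMC = demand: 53.6 + 4.4Q = 199.2 - 3.1Q → Q* = 19.4133.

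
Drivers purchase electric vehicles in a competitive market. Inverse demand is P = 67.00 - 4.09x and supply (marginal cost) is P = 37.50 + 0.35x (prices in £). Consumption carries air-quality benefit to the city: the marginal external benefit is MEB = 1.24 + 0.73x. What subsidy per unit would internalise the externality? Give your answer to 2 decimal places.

subsidy = £7.29 per unit

Social marginal benefit = demand + MEB = 68.24 - 3.36x.
Set SMB = MC: 68.24 - 3.36x = 37.50 + 0.35x → x* = 8.2857.
The Pigouvian subsidy equals MEB at x*: 1.24 + 0.73×8.2857 = 7.2886.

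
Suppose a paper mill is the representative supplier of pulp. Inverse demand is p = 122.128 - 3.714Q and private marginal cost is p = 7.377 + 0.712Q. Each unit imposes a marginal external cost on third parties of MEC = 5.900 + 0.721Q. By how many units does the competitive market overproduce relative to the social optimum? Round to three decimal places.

4.778 units

Market equilibrium (private): 7.377 + 0.712Q = 122.128 - 3.714Q → Q_m = 25.9266.
Social marginal cost = private MC + MEC = 13.277 + 1.433Q.
Set SMC = demand: 13.277 + 1.433Q = 122.128 - 3.714Q → Q* = 21.1484.
Gap = |25.9266 − 21.1484| = 4.7782.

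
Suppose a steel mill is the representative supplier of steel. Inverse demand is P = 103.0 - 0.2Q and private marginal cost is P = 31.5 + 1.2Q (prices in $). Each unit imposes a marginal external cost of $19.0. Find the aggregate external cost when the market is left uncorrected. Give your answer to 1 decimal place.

$970.4

Market equilibrium (private): 31.5 + 1.2Q = 103.0 - 0.2Q → Q_m = 51.0714.
Total external cost = MEC × Q_m = 19.0 × 51.0714 = 970.3566.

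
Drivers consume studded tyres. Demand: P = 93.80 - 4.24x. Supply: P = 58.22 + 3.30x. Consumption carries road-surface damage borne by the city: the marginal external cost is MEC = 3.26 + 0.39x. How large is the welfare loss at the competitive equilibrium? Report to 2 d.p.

Market equilibrium (private): 58.22 + 3.30x = 93.80 - 4.24x → x_m = 4.7188.
Social marginal benefit = demand − MEC = 90.54 - 4.63x.
Set SMB = MC: 90.54 - 4.63x = 58.22 + 3.30x → x* = 4.0757.
Between x* and x_m the wedge MC − SMB runs linearly from 0 to MEC(x_m), so the loss is a triangle.
DWL = ½ × 0.6431 × 5.1003 = 1.6400.

DWL = 1.64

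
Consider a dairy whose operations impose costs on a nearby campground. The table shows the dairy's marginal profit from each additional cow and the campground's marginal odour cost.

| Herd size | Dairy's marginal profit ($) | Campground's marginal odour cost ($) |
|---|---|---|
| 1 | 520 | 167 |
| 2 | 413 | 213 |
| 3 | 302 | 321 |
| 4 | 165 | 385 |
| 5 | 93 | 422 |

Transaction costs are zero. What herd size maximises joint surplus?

2

Bargaining reaches the level where marginal profit last exceeds marginal odour cost.
That holds through level 2 (413 ≥ 213) but not at 3 (302 < 321).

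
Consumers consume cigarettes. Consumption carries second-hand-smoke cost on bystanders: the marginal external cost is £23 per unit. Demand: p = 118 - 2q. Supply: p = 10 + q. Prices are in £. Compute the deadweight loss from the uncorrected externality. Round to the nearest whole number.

Market equilibrium (private): 10 + q = 118 - 2q → q_m = 36.0000.
Social marginal benefit = demand − MEC = 95 - 2q.
Set SMB = MC: 95 - 2q = 10 + q → q* = 28.3333.
The loss is the area between SMB and MC from q* to q_m; with linear curves that's a triangle of height MEC(q_m).
DWL = ½ × 7.6667 × 23.0000 = 88.1671.

DWL = £88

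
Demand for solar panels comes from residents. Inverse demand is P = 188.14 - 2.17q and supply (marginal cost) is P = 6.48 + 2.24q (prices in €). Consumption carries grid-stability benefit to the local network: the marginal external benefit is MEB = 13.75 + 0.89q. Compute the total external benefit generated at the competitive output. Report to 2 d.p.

€1321.49

Market equilibrium (private): 6.48 + 2.24q = 188.14 - 2.17q → q_m = 41.1927.
Total external benefit = ∫₀^{q_m} (13.75 + 0.89q) dq = 13.75×41.1927 + ½×0.89×41.1927² = 1321.4928.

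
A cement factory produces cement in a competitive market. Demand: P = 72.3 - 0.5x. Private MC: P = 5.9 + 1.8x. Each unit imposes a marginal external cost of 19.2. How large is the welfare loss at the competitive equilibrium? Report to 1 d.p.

Market equilibrium (private): 5.9 + 1.8x = 72.3 - 0.5x → x_m = 28.8696.
Social marginal cost = private MC + MEC = 25.1 + 1.8x.
Set SMC = demand: 25.1 + 1.8x = 72.3 - 0.5x → x* = 20.5217.
The loss is the area between SMC and demand from x* to x_m; with linear curves that's a triangle of height MEC(x_m).
DWL = ½ × 8.3479 × 19.2000 = 80.1398.

DWL = 80.1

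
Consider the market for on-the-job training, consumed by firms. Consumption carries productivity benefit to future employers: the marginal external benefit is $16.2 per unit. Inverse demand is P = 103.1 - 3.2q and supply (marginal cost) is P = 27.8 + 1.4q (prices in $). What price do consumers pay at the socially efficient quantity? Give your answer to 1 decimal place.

Social marginal benefit = demand + MEB = 119.3 - 3.2q.
Set SMB = MC: 119.3 - 3.2q = 27.8 + 1.4q → q* = 19.8913.
Consumer price on the demand curve at q*: 103.1 − 3.2×19.8913 = 39.4478.

P = $39.4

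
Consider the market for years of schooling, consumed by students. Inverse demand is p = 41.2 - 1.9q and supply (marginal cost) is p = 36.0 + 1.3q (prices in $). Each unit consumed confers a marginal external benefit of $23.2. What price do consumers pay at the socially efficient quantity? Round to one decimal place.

P = $24.3

Social marginal benefit = demand + MEB = 64.4 - 1.9q.
Set SMB = MC: 64.4 - 1.9q = 36.0 + 1.3q → q* = 8.8750.
Consumer price on the demand curve at q*: 41.2 − 1.9×8.8750 = 24.3375.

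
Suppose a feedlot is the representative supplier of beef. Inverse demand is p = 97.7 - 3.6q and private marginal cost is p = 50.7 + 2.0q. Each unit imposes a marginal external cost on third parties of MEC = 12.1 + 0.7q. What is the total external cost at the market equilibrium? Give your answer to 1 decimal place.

126.2

Market equilibrium (private): 50.7 + 2.0q = 97.7 - 3.6q → q_m = 8.3929.
Total external cost = ∫₀^{q_m} (12.1 + 0.7q) dq = 12.1×8.3929 + ½×0.7×8.3929² = 126.2084.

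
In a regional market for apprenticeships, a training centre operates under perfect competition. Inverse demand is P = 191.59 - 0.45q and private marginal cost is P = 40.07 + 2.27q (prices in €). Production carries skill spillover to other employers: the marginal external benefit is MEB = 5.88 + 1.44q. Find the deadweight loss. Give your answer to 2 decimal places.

DWL = €2895.55

Market equilibrium (private): 40.07 + 2.27q = 191.59 - 0.45q → q_m = 55.7059.
Social marginal cost = private MC − MEB = 34.19 + 0.83q.
Set SMC = demand: 34.19 + 0.83q = 191.59 - 0.45q → q* = 122.9688.
Height of the DWL triangle at q_m is demand(q_m) − SMC(q_m) = MEB(q_m) = 86.0965.
DWL = ½ × 67.2629 × 86.0965 = 2895.5501.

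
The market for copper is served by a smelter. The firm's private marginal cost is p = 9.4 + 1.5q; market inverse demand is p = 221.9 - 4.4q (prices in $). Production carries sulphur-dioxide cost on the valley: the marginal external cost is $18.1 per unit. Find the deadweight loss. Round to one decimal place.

Market equilibrium (private): 9.4 + 1.5q = 221.9 - 4.4q → q_m = 36.0169.
Social marginal cost = private MC + MEC = 27.5 + 1.5q.
Set SMC = demand: 27.5 + 1.5q = 221.9 - 4.4q → q* = 32.9492.
Height of the DWL triangle at q_m is SMC(q_m) − demand(q_m) = MEC(q_m) = 18.1000.
DWL = ½ × 3.0677 × 18.1000 = 27.7627.

DWL = $27.8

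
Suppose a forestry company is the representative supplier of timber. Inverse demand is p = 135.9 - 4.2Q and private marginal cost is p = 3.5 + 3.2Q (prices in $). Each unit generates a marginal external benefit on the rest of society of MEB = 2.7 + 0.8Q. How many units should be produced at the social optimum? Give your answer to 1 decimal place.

Social marginal cost = private MC − MEB = 0.8 + 2.4Q.
Set SMC = demand: 0.8 + 2.4Q = 135.9 - 4.2Q → Q* = 20.4697.

Q* = 20.5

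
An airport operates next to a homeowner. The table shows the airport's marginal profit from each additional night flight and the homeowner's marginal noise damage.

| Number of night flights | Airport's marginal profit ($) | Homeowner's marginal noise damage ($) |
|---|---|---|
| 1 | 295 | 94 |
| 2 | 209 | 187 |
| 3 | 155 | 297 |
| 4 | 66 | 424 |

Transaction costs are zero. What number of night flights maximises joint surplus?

Bargaining reaches the level where marginal profit last exceeds marginal noise damage.
That holds through level 2 (209 ≥ 187) but not at 3 (155 < 297).

2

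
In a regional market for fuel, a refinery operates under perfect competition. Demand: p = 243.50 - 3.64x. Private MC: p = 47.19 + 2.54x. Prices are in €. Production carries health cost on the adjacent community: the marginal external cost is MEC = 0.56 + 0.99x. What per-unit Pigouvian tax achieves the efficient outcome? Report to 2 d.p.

tax = €27.59 per unit

Social marginal cost = private MC + MEC = 47.75 + 3.53x.
Set SMC = demand: 47.75 + 3.53x = 243.50 - 3.64x → x* = 27.3013.
The Pigouvian tax equals MEC at x*: 0.56 + 0.99×27.3013 = 27.5883.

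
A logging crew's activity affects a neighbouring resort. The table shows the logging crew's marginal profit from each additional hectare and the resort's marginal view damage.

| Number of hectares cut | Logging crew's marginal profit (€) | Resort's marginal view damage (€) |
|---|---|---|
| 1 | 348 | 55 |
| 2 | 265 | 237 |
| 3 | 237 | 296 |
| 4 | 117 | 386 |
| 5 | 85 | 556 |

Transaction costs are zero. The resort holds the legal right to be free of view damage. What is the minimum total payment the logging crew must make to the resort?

Efficient level: marginal profit ≥ marginal view damage through level 2, so k* = 2.
With the resort holding the right, the logging crew must at least compensate total damage at k*: 55 + 237 = 292.

€292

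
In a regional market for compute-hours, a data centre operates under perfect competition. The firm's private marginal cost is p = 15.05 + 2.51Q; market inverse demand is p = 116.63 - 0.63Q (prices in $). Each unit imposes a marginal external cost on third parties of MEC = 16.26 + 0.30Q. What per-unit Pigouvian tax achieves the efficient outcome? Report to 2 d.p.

Social marginal cost = private MC + MEC = 31.31 + 2.81Q.
Set SMC = demand: 31.31 + 2.81Q = 116.63 - 0.63Q → Q* = 24.8023.
The Pigouvian tax equals MEC at Q*: 16.26 + 0.30×24.8023 = 23.7007.

tax = $23.70 per unit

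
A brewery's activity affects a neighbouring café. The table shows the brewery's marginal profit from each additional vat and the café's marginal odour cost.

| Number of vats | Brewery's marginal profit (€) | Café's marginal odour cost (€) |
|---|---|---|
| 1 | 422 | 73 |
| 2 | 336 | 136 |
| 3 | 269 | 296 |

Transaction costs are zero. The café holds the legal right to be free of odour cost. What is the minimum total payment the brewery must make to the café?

€209

Efficient level: marginal profit ≥ marginal odour cost through level 2, so k* = 2.
With the café holding the right, the brewery must at least compensate total damage at k*: 73 + 136 = 209.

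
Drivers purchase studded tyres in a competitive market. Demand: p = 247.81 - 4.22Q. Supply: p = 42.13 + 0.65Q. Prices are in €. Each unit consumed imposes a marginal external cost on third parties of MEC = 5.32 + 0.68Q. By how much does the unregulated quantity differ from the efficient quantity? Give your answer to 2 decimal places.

Market equilibrium (private): 42.13 + 0.65Q = 247.81 - 4.22Q → Q_m = 42.2341.
Social marginal benefit = demand − MEC = 242.49 - 4.90Q.
Set SMB = MC: 242.49 - 4.90Q = 42.13 + 0.65Q → Q* = 36.1009.
Gap = |42.2341 − 36.1009| = 6.1332.

6.13 units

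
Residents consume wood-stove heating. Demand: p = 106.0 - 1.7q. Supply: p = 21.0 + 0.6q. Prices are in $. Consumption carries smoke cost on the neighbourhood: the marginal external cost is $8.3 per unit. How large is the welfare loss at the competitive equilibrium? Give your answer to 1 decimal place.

DWL = $15.0

Market equilibrium (private): 21.0 + 0.6q = 106.0 - 1.7q → q_m = 36.9565.
Social marginal benefit = demand − MEC = 97.7 - 1.7q.
Set SMB = MC: 97.7 - 1.7q = 21.0 + 0.6q → q* = 33.3478.
Between q* and q_m the wedge MC − SMB runs linearly from 0 to MEC(q_m), so the loss is a triangle.
DWL = ½ × 3.6087 × 8.3000 = 14.9761.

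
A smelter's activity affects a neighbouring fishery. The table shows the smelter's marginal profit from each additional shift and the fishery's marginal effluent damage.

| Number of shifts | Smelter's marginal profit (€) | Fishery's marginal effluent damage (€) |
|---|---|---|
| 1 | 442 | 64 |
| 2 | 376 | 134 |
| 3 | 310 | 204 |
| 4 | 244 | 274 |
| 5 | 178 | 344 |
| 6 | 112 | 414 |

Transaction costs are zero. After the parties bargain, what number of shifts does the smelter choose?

Bargaining reaches the level where marginal profit last exceeds marginal effluent damage.
That holds through level 3 (310 ≥ 204) but not at 4 (244 < 274).

3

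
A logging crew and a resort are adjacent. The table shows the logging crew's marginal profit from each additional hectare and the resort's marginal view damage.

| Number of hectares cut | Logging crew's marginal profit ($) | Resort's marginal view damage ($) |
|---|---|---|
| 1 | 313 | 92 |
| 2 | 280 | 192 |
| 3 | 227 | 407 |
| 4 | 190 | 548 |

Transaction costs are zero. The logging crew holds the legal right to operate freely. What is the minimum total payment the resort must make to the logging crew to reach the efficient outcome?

Left alone the logging crew would choose level 4 (marginal profit stays positive).
Efficient level: k* = 2 (marginal profit ≥ marginal view damage through 2).
The resort must at least cover the logging crew's forgone profit from cutting 4→2: 227 + 190 = 417.

$417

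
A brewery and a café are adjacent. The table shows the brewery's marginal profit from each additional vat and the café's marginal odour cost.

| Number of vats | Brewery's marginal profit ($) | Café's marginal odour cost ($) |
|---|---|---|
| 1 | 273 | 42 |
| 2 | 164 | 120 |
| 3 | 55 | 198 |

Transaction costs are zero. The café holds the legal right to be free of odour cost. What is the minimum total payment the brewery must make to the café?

Efficient level: marginal profit ≥ marginal odour cost through level 2, so k* = 2.
With the café holding the right, the brewery must at least compensate total damage at k*: 42 + 120 = 162.

$162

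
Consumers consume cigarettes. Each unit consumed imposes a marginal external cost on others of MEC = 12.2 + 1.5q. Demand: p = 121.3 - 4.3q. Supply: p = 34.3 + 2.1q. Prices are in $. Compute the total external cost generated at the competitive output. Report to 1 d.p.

Market equilibrium (private): 34.3 + 2.1q = 121.3 - 4.3q → q_m = 13.5938.
Total external cost = ∫₀^{q_m} (12.2 + 1.5q) dq = 12.2×13.5938 + ½×1.5×13.5938² = 304.4379.

$304.4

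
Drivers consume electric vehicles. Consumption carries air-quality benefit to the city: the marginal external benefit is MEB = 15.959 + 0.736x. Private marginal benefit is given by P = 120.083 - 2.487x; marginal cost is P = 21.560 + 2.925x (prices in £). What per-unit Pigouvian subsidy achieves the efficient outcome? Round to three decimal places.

Social marginal benefit = demand + MEB = 136.042 - 1.751x.
Set SMB = MC: 136.042 - 1.751x = 21.560 + 2.925x → x* = 24.4829.
The Pigouvian subsidy equals MEB at x*: 15.959 + 0.736×24.4829 = 33.9784.

subsidy = £33.978 per unit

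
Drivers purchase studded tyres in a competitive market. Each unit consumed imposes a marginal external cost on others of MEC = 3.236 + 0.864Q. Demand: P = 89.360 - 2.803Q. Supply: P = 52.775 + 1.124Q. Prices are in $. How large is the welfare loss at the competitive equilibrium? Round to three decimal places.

DWL = $13.291

Market equilibrium (private): 52.775 + 1.124Q = 89.360 - 2.803Q → Q_m = 9.3163.
Social marginal benefit = demand − MEC = 86.124 - 3.667Q.
Set SMB = MC: 86.124 - 3.667Q = 52.775 + 1.124Q → Q* = 6.9608.
Height of the DWL triangle at Q_m is MC(Q_m) − SMB(Q_m) = MEC(Q_m) = 11.2853.
DWL = ½ × 2.3555 × 11.2853 = 13.2913.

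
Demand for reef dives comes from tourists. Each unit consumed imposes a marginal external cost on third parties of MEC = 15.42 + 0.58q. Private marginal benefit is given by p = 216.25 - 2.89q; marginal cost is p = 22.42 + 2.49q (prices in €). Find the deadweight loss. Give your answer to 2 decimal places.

DWL = €110.64

Market equilibrium (private): 22.42 + 2.49q = 216.25 - 2.89q → q_m = 36.0279.
Social marginal benefit = demand − MEC = 200.83 - 3.47q.
Set SMB = MC: 200.83 - 3.47q = 22.42 + 2.49q → q* = 29.9346.
The loss is the area between SMB and MC from q* to q_m; with linear curves that's a triangle of height MEC(q_m).
DWL = ½ × 6.0933 × 36.3162 = 110.6428.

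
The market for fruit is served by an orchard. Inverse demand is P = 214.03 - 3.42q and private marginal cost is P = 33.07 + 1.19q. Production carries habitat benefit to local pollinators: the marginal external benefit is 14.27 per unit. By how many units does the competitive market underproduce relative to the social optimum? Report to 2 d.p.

3.10 units

Market equilibrium (private): 33.07 + 1.19q = 214.03 - 3.42q → q_m = 39.2538.
Social marginal cost = private MC − MEB = 18.80 + 1.19q.
Set SMC = demand: 18.80 + 1.19q = 214.03 - 3.42q → q* = 42.3492.
Gap = |39.2538 − 42.3492| = 3.0954.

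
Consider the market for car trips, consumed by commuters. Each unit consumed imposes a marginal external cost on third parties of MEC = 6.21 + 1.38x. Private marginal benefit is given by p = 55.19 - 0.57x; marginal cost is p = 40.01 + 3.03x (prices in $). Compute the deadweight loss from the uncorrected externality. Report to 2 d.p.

Market equilibrium (private): 40.01 + 3.03x = 55.19 - 0.57x → x_m = 4.2167.
Social marginal benefit = demand − MEC = 48.98 - 1.95x.
Set SMB = MC: 48.98 - 1.95x = 40.01 + 3.03x → x* = 1.8012.
Height of the DWL triangle at x_m is MC(x_m) − SMB(x_m) = MEC(x_m) = 12.0290.
DWL = ½ × 2.4155 × 12.0290 = 14.5280.

DWL = $14.53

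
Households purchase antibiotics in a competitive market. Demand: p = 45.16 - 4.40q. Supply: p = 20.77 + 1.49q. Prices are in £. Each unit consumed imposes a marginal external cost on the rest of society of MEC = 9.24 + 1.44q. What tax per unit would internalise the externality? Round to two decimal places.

tax = £12.22 per unit

Social marginal benefit = demand − MEC = 35.92 - 5.84q.
Set SMB = MC: 35.92 - 5.84q = 20.77 + 1.49q → q* = 2.0668.
The Pigouvian tax equals MEC at q*: 9.24 + 1.44×2.0668 = 12.2162.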